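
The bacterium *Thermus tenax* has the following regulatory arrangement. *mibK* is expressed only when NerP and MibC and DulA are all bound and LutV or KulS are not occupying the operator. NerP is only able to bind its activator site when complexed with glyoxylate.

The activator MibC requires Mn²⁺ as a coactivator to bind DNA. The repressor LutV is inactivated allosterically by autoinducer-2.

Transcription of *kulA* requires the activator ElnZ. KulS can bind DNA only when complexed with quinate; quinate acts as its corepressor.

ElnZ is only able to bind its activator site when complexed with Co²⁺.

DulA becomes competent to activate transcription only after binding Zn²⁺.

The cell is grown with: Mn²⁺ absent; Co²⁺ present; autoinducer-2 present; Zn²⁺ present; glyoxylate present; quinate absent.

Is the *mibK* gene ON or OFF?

OFF

Glyoxylate is present, so NerP is active.
Mn²⁺ is absent, so MibC is inactive.
Zn²⁺ is present, so DulA is active.
Autoinducer-2 is present, so LutV is inactive.
Quinate is absent, so KulS is inactive.
Required activator MibC is absent, so *mibK* is not transcribed.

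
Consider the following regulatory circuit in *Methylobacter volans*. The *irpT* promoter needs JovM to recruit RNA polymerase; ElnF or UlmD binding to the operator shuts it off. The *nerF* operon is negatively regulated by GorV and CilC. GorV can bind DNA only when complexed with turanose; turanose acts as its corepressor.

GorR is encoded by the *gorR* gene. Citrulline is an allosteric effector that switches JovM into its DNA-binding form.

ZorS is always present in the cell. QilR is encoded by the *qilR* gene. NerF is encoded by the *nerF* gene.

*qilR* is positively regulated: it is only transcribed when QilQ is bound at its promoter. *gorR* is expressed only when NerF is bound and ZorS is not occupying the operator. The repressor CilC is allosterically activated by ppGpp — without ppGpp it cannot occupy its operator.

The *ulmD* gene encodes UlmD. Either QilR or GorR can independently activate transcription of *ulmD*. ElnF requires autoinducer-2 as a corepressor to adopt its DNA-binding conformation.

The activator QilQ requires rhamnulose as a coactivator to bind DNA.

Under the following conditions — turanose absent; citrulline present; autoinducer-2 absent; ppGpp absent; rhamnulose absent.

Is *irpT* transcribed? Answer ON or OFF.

Citrulline is present, so JovM is active.
Autoinducer-2 is absent, so ElnF is inactive.
Rhamnulose is absent, so QilQ is inactive.
Required activator QilQ is absent, so *qilR* is not transcribed.
So QilR is not produced.
ZorS is produced constitutively and is active.
Turanose is absent, so GorV is inactive.
ppGpp is absent, so CilC is inactive.
With no repressor bound, *nerF* is transcribed.
So NerF is produced and active.
With repressor ZorS bound, *gorR* is not transcribed.
So GorR is not produced.
No activator is available at the *ulmD* promoter, so *ulmD* is not transcribed.
So UlmD is not produced.
No repressor is bound and JovM is active, so *irpT* is transcribed.

ON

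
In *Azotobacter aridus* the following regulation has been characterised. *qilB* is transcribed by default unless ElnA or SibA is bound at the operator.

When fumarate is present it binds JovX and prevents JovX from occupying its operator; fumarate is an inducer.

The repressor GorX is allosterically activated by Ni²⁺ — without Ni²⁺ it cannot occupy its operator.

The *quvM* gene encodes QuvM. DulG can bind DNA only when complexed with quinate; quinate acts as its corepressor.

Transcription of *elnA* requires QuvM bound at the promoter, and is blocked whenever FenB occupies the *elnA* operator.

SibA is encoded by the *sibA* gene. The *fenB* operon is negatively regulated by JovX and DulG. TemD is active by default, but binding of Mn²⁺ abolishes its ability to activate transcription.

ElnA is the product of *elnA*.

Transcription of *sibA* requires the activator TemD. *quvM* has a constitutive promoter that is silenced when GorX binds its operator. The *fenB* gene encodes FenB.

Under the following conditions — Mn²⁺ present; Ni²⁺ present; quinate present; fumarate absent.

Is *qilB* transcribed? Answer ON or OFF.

Ni²⁺ is present, so GorX is active.
With repressor GorX bound, *quvM* is not transcribed.
So QuvM is not produced.
Fumarate is absent, so JovX is active.
Quinate is present, so DulG is active.
With repressor JovX bound, *fenB* is not transcribed.
So FenB is not produced.
Required activator QuvM is absent, so *elnA* is not transcribed.
So ElnA is not produced.
Mn²⁺ is present, so TemD is inactive.
Required activator TemD is absent, so *sibA* is not transcribed.
So SibA is not produced.
With no repressor bound, *qilB* is transcribed.

ON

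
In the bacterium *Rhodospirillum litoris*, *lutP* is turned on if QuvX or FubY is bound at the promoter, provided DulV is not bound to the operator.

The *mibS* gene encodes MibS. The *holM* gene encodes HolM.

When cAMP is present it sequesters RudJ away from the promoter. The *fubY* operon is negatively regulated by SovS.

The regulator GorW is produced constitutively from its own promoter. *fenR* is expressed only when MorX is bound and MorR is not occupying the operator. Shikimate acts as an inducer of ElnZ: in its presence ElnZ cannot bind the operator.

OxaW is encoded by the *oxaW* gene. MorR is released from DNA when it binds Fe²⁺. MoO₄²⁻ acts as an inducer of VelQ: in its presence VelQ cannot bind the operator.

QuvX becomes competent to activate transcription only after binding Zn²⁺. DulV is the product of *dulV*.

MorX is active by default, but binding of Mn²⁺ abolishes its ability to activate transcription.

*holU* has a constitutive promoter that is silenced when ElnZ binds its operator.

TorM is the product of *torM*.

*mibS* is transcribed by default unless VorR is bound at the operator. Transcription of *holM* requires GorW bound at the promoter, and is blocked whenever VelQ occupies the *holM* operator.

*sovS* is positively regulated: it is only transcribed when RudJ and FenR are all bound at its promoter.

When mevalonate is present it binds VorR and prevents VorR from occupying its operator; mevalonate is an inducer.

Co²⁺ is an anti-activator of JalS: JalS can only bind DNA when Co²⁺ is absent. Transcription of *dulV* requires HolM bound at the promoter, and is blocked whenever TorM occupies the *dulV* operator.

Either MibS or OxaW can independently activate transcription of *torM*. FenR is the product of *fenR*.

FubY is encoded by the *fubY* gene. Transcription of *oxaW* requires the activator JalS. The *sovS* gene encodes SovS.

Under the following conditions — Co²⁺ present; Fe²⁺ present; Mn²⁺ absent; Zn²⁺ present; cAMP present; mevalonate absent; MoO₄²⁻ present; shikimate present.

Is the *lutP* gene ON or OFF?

MoO₄²⁻ is present, so VelQ is inactive.
GorW is produced constitutively and is active.
No repressor is bound and GorW is active, so *holM* is transcribed.
So HolM is produced and active.
Mevalonate is absent, so VorR is active.
With repressor VorR bound, *mibS* is not transcribed.
So MibS is not produced.
Co²⁺ is present, so JalS is inactive.
Required activator JalS is absent, so *oxaW* is not transcribed.
So OxaW is not produced.
No activator is available at the *torM* promoter, so *torM* is not transcribed.
So TorM is not produced.
No repressor is bound and HolM is active, so *dulV* is transcribed.
So DulV is produced and active.
Zn²⁺ is present, so QuvX is active.
cAMP is present, so RudJ is inactive.
Mn²⁺ is absent, so MorX is active.
Fe²⁺ is present, so MorR is inactive.
No repressor is bound and MorX is active, so *fenR* is transcribed.
So FenR is produced and active.
Required activator RudJ is absent, so *sovS* is not transcribed.
So SovS is not produced.
With no repressor bound, *fubY* is transcribed.
So FubY is produced and active.
With repressor DulV bound, *lutP* is not transcribed.

OFF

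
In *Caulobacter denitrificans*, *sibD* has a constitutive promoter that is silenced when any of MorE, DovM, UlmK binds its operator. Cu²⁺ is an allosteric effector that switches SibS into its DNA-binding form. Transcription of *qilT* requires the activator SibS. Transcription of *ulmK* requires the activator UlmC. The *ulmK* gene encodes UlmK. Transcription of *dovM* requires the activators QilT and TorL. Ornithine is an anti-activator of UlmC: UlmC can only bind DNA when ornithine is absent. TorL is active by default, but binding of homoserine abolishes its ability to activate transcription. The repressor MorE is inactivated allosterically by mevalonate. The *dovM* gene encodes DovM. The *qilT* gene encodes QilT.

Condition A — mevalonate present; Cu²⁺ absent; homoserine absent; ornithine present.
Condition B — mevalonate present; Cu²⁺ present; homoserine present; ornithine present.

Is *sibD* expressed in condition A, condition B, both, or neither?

both

Condition A:
Mevalonate is present, so MorE is inactive.
Cu²⁺ is absent, so SibS is inactive.
Required activator SibS is absent, so *qilT* is not transcribed.
So QilT is not produced.
Homoserine is absent, so TorL is active.
Required activator QilT is absent, so *dovM* is not transcribed.
So DovM is not produced.
Ornithine is present, so UlmC is inactive.
Required activator UlmC is absent, so *ulmK* is not transcribed.
So UlmK is not produced.
With no repressor bound, *sibD* is transcribed.
→ *sibD* is ON in A.
Condition B:
Mevalonate is present, so MorE is inactive.
Cu²⁺ is present, so SibS is active.
No repressor is bound and SibS is active, so *qilT* is transcribed.
So QilT is produced and active.
Homoserine is present, so TorL is inactive.
Required activator TorL is absent, so *dovM* is not transcribed.
So DovM is not produced.
Ornithine is present, so UlmC is inactive.
Required activator UlmC is absent, so *ulmK* is not transcribed.
So UlmK is not produced.
With no repressor bound, *sibD* is transcribed.
→ *sibD* is ON in B.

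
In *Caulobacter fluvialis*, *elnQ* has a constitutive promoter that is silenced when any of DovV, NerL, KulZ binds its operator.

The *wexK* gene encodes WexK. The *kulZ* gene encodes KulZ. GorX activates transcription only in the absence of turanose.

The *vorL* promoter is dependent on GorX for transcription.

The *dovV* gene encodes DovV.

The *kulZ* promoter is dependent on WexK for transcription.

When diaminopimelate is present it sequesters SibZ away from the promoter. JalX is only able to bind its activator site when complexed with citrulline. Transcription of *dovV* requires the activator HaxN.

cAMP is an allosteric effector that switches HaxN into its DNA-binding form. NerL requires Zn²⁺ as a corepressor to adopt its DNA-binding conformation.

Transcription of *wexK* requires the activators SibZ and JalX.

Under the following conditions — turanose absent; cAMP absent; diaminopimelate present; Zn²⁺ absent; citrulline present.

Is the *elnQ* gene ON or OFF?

cAMP is absent, so HaxN is inactive.
Required activator HaxN is absent, so *dovV* is not transcribed.
So DovV is not produced.
Zn²⁺ is absent, so NerL is inactive.
Diaminopimelate is present, so SibZ is inactive.
Citrulline is present, so JalX is active.
Required activator SibZ is absent, so *wexK* is not transcribed.
So WexK is not produced.
Required activator WexK is absent, so *kulZ* is not transcribed.
So KulZ is not produced.
With no repressor bound, *elnQ* is transcribed.

ON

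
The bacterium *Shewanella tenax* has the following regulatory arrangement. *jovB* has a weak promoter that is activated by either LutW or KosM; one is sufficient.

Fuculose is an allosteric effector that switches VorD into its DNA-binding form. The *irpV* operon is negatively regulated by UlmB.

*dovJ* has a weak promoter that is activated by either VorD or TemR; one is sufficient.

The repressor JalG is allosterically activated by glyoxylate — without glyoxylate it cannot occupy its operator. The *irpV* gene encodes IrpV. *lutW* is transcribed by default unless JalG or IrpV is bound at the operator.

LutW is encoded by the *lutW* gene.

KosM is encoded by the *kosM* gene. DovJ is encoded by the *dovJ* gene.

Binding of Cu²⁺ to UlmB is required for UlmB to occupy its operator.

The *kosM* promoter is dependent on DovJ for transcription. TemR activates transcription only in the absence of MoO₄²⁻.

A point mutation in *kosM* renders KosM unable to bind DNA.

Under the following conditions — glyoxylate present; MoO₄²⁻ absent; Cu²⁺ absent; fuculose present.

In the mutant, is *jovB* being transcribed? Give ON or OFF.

OFF

Glyoxylate is present, so JalG is active.
Cu²⁺ is absent, so UlmB is inactive.
With no repressor bound, *irpV* is transcribed.
So IrpV is produced and active.
With repressor JalG bound, *lutW* is not transcribed.
So LutW is not produced.
KosM is non-functional in this strain, so it has no effect.
No activator is available at the *jovB* promoter, so *jovB* is not transcribed.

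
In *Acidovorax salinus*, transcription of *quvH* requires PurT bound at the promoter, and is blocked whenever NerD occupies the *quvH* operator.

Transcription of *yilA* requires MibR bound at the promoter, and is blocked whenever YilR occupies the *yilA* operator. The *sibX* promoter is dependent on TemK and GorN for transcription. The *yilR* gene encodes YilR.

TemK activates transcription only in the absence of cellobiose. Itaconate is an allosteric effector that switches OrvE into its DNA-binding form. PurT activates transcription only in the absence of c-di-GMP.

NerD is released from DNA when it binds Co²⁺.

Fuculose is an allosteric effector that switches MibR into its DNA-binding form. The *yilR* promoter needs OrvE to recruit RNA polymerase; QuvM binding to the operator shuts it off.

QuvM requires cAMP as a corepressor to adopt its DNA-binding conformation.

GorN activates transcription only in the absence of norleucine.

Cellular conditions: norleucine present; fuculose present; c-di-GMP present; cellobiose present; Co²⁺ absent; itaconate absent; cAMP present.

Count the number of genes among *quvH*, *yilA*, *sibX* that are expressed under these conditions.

1

c-di-GMP is present, so PurT is inactive.
Co²⁺ is absent, so NerD is active.
With repressor NerD bound, *quvH* is not transcribed.
→ *quvH* is OFF.
Fuculose is present, so MibR is active.
Itaconate is absent, so OrvE is inactive.
cAMP is present, so QuvM is active.
With repressor QuvM bound, *yilR* is not transcribed.
So YilR is not produced.
No repressor is bound and MibR is active, so *yilA* is transcribed.
→ *yilA* is ON.
Cellobiose is present, so TemK is inactive.
Norleucine is present, so GorN is inactive.
Required activator TemK is absent, so *sibX* is not transcribed.
→ *sibX* is OFF.
1 of the 3 genes is transcribed.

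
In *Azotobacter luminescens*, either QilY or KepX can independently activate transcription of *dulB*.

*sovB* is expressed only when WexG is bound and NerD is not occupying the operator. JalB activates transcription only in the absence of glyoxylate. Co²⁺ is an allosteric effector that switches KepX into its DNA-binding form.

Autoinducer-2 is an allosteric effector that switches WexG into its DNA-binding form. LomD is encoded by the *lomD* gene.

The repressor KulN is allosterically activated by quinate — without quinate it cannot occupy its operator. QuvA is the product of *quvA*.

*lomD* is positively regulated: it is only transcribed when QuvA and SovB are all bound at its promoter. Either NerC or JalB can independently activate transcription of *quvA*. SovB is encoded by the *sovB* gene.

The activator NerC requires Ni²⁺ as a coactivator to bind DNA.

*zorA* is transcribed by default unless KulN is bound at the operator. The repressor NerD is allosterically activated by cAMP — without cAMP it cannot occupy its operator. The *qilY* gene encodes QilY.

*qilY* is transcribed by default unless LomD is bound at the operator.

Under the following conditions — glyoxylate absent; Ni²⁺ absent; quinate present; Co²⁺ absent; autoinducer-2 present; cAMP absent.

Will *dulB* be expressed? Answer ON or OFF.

OFF

Ni²⁺ is absent, so NerC is inactive.
Glyoxylate is absent, so JalB is active.
Activator JalB is present, so *quvA* is transcribed.
So QuvA is produced and active.
Autoinducer-2 is present, so WexG is active.
cAMP is absent, so NerD is inactive.
No repressor is bound and WexG is active, so *sovB* is transcribed.
So SovB is produced and active.
No repressor is bound and QuvA and SovB are active, so *lomD* is transcribed.
So LomD is produced and active.
With repressor LomD bound, *qilY* is not transcribed.
So QilY is not produced.
Co²⁺ is absent, so KepX is inactive.
No activator is available at the *dulB* promoter, so *dulB* is not transcribed.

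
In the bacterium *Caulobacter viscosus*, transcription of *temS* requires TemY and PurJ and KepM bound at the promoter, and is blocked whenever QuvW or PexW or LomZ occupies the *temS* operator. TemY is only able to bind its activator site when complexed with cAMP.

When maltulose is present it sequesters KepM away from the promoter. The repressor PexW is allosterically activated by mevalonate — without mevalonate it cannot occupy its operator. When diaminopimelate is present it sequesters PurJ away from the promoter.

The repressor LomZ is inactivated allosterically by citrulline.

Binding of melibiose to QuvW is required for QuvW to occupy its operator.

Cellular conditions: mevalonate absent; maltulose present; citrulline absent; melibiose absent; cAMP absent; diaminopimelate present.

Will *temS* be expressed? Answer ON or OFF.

OFF

cAMP is absent, so TemY is inactive.
Diaminopimelate is present, so PurJ is inactive.
Melibiose is absent, so QuvW is inactive.
Mevalonate is absent, so PexW is inactive.
Maltulose is present, so KepM is inactive.
Citrulline is absent, so LomZ is active.
With repressor LomZ bound, *temS* is not transcribed.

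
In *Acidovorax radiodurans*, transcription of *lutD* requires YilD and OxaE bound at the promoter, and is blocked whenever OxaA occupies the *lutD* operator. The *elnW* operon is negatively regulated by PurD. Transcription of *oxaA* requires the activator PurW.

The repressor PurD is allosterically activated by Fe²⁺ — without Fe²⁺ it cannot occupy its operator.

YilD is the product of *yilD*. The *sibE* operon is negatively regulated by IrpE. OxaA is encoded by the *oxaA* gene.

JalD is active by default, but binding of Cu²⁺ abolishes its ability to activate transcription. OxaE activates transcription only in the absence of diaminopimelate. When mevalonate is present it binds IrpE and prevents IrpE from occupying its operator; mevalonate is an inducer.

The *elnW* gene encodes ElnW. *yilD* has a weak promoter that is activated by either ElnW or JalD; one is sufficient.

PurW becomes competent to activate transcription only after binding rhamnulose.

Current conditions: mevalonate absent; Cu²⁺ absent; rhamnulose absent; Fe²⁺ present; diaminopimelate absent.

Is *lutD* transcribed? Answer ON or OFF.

Fe²⁺ is present, so PurD is active.
With repressor PurD bound, *elnW* is not transcribed.
So ElnW is not produced.
Cu²⁺ is absent, so JalD is active.
Activator JalD is present, so *yilD* is transcribed.
So YilD is produced and active.
Rhamnulose is absent, so PurW is inactive.
Required activator PurW is absent, so *oxaA* is not transcribed.
So OxaA is not produced.
Diaminopimelate is absent, so OxaE is active.
No repressor is bound and YilD and OxaE are active, so *lutD* is transcribed.

ON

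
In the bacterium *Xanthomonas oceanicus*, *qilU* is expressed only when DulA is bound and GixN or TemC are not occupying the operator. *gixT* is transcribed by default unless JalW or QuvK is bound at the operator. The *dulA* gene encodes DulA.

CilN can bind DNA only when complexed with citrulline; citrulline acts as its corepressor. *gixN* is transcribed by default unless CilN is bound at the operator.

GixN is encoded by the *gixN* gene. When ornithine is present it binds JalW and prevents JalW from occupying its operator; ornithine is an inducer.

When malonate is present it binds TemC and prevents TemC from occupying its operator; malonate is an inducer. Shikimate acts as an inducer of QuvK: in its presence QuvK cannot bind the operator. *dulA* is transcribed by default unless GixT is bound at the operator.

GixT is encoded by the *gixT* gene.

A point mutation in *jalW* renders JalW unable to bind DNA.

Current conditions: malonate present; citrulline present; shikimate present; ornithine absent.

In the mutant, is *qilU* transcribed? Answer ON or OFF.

OFF

JalW is non-functional in this strain, so it has no effect.
Shikimate is present, so QuvK is inactive.
With no repressor bound, *gixT* is transcribed.
So GixT is produced and active.
With repressor GixT bound, *dulA* is not transcribed.
So DulA is not produced.
Citrulline is present, so CilN is active.
With repressor CilN bound, *gixN* is not transcribed.
So GixN is not produced.
Malonate is present, so TemC is inactive.
Required activator DulA is absent, so *qilU* is not transcribed.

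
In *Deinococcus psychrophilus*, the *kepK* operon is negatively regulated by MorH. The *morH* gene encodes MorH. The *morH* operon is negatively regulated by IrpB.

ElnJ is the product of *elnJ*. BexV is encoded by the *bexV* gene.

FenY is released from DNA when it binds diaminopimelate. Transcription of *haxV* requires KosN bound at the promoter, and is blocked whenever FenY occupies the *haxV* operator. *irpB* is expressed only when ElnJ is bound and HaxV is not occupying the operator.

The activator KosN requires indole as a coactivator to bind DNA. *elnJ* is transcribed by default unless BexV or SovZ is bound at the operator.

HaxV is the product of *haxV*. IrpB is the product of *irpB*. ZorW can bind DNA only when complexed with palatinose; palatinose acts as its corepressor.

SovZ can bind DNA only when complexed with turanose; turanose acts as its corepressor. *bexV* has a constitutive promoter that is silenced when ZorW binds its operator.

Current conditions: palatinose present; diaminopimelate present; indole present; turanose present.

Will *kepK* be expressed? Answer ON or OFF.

OFF

Palatinose is present, so ZorW is active.
With repressor ZorW bound, *bexV* is not transcribed.
So BexV is not produced.
Turanose is present, so SovZ is active.
With repressor SovZ bound, *elnJ* is not transcribed.
So ElnJ is not produced.
Diaminopimelate is present, so FenY is inactive.
Indole is present, so KosN is active.
No repressor is bound and KosN is active, so *haxV* is transcribed.
So HaxV is produced and active.
With repressor HaxV bound, *irpB* is not transcribed.
So IrpB is not produced.
With no repressor bound, *morH* is transcribed.
So MorH is produced and active.
With repressor MorH bound, *kepK* is not transcribed.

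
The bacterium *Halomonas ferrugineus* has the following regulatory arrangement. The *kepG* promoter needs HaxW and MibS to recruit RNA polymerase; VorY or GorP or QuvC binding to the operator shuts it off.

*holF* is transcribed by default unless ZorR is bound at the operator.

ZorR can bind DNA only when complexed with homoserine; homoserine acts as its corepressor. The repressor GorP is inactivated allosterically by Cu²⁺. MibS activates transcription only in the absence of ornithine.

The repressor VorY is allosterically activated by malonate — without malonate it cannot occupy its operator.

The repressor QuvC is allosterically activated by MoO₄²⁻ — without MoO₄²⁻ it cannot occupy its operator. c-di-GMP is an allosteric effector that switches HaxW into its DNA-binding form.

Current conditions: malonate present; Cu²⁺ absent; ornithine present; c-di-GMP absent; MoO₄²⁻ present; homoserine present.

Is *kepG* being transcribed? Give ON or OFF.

OFF

Malonate is present, so VorY is active.
Cu²⁺ is absent, so GorP is active.
MoO₄²⁻ is present, so QuvC is active.
c-di-GMP is absent, so HaxW is inactive.
Ornithine is present, so MibS is inactive.
With repressor VorY bound, *kepG* is not transcribed.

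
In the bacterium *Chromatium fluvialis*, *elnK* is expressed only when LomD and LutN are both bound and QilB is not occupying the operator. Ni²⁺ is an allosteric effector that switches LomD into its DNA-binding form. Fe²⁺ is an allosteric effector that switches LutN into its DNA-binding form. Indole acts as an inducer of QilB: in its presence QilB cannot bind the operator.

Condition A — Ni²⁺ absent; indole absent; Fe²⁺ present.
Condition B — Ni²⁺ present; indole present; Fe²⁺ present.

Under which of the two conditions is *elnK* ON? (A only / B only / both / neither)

B only

Condition A:
Ni²⁺ is absent, so LomD is inactive.
Indole is absent, so QilB is active.
Fe²⁺ is present, so LutN is active.
With repressor QilB bound, *elnK* is not transcribed.
→ *elnK* is OFF in A.
Condition B:
Ni²⁺ is present, so LomD is active.
Indole is present, so QilB is inactive.
Fe²⁺ is present, so LutN is active.
No repressor is bound and LomD and LutN are active, so *elnK* is transcribed.
→ *elnK* is ON in B.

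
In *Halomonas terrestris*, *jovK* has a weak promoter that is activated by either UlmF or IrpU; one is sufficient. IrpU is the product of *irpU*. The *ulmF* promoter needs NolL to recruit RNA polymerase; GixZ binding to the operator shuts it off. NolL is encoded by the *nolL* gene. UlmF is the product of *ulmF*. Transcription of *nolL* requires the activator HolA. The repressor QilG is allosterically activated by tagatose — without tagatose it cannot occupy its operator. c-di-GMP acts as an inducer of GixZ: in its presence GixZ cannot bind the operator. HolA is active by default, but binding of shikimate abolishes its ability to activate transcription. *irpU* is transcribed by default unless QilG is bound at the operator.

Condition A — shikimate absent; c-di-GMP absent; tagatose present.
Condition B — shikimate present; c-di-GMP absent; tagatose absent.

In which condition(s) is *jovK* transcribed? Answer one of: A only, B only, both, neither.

B only

Condition A:
Shikimate is absent, so HolA is active.
No repressor is bound and HolA is active, so *nolL* is transcribed.
So NolL is produced and active.
c-di-GMP is absent, so GixZ is active.
With repressor GixZ bound, *ulmF* is not transcribed.
So UlmF is not produced.
Tagatose is present, so QilG is active.
With repressor QilG bound, *irpU* is not transcribed.
So IrpU is not produced.
No activator is available at the *jovK* promoter, so *jovK* is not transcribed.
→ *jovK* is OFF in A.
Condition B:
Shikimate is present, so HolA is inactive.
Required activator HolA is absent, so *nolL* is not transcribed.
So NolL is not produced.
c-di-GMP is absent, so GixZ is active.
With repressor GixZ bound, *ulmF* is not transcribed.
So UlmF is not produced.
Tagatose is absent, so QilG is inactive.
With no repressor bound, *irpU* is transcribed.
So IrpU is produced and active.
Activator IrpU is present, so *jovK* is transcribed.
→ *jovK* is ON in B.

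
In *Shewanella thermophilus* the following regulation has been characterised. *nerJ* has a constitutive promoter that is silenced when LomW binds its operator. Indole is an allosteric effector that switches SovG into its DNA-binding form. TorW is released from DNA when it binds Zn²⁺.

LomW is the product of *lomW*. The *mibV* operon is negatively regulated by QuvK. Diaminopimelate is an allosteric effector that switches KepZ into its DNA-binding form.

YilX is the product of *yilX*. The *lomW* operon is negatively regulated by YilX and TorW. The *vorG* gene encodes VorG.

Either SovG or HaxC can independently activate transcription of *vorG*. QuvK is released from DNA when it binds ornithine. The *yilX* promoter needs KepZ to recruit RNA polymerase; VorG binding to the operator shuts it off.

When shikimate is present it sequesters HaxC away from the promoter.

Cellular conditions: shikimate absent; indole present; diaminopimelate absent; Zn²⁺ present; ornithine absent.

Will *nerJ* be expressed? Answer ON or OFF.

OFF

Indole is present, so SovG is active.
Shikimate is absent, so HaxC is active.
Activator SovG is present, so *vorG* is transcribed.
So VorG is produced and active.
Diaminopimelate is absent, so KepZ is inactive.
With repressor VorG bound, *yilX* is not transcribed.
So YilX is not produced.
Zn²⁺ is present, so TorW is inactive.
With no repressor bound, *lomW* is transcribed.
So LomW is produced and active.
With repressor LomW bound, *nerJ* is not transcribed.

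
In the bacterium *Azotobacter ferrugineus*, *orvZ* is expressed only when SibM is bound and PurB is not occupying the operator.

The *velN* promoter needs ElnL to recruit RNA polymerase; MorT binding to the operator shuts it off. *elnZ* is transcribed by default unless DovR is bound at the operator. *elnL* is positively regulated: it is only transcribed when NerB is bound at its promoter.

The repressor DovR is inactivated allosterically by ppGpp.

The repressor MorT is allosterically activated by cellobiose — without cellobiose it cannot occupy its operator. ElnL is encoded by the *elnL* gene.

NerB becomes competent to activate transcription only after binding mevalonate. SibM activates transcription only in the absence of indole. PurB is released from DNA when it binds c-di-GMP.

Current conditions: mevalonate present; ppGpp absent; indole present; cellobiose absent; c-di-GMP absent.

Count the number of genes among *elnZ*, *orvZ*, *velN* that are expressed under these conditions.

1

ppGpp is absent, so DovR is active.
With repressor DovR bound, *elnZ* is not transcribed.
→ *elnZ* is OFF.
c-di-GMP is absent, so PurB is active.
Indole is present, so SibM is inactive.
With repressor PurB bound, *orvZ* is not transcribed.
→ *orvZ* is OFF.
Mevalonate is present, so NerB is active.
No repressor is bound and NerB is active, so *elnL* is transcribed.
So ElnL is produced and active.
Cellobiose is absent, so MorT is inactive.
No repressor is bound and ElnL is active, so *velN* is transcribed.
→ *velN* is ON.
1 of the 3 genes is transcribed.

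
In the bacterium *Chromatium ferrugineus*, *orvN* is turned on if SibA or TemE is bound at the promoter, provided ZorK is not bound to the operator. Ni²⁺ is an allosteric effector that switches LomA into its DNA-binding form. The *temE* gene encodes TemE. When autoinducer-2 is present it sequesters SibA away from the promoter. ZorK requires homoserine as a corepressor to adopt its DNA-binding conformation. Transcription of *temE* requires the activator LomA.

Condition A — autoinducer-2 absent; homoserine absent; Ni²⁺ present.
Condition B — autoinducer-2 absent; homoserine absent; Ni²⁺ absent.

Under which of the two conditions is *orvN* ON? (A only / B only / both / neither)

both

Condition A:
Autoinducer-2 is absent, so SibA is active.
Homoserine is absent, so ZorK is inactive.
Ni²⁺ is present, so LomA is active.
No repressor is bound and LomA is active, so *temE* is transcribed.
So TemE is produced and active.
Activator SibA is present, so *orvN* is transcribed.
→ *orvN* is ON in A.
Condition B:
Autoinducer-2 is absent, so SibA is active.
Homoserine is absent, so ZorK is inactive.
Ni²⁺ is absent, so LomA is inactive.
Required activator LomA is absent, so *temE* is not transcribed.
So TemE is not produced.
Activator SibA is present, so *orvN* is transcribed.
→ *orvN* is ON in B.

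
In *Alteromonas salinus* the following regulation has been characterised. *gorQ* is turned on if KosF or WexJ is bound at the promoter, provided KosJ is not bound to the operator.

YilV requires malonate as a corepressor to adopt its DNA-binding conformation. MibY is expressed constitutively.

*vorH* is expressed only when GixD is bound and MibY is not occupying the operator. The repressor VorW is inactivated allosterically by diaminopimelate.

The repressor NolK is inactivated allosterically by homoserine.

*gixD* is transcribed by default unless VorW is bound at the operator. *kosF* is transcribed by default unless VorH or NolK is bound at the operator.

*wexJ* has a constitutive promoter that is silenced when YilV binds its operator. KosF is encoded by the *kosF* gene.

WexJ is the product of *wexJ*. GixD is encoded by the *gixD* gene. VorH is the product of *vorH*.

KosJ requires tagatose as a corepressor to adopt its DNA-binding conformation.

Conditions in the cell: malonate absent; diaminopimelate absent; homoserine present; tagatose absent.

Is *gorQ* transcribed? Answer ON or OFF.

Tagatose is absent, so KosJ is inactive.
Diaminopimelate is absent, so VorW is active.
With repressor VorW bound, *gixD* is not transcribed.
So GixD is not produced.
MibY is produced constitutively and is active.
With repressor MibY bound, *vorH* is not transcribed.
So VorH is not produced.
Homoserine is present, so NolK is inactive.
With no repressor bound, *kosF* is transcribed.
So KosF is produced and active.
Malonate is absent, so YilV is inactive.
With no repressor bound, *wexJ* is transcribed.
So WexJ is produced and active.
Activator KosF is present, so *gorQ* is transcribed.

ON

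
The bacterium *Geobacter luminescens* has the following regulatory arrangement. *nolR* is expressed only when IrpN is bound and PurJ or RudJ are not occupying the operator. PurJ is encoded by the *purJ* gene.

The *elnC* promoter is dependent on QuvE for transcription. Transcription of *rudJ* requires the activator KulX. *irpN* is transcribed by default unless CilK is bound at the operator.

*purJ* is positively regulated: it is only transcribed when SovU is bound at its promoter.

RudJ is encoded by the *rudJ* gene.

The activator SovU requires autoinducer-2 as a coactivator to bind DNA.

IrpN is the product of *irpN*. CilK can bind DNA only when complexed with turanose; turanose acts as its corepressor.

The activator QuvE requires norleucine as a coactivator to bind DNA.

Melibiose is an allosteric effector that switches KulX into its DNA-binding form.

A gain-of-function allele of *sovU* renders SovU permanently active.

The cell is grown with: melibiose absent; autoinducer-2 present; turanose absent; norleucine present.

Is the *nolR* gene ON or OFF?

Turanose is absent, so CilK is inactive.
With no repressor bound, *irpN* is transcribed.
So IrpN is produced and active.
SovU is constitutively active in this strain.
No repressor is bound and SovU is active, so *purJ* is transcribed.
So PurJ is produced and active.
Melibiose is absent, so KulX is inactive.
Required activator KulX is absent, so *rudJ* is not transcribed.
So RudJ is not produced.
With repressor PurJ bound, *nolR* is not transcribed.

OFF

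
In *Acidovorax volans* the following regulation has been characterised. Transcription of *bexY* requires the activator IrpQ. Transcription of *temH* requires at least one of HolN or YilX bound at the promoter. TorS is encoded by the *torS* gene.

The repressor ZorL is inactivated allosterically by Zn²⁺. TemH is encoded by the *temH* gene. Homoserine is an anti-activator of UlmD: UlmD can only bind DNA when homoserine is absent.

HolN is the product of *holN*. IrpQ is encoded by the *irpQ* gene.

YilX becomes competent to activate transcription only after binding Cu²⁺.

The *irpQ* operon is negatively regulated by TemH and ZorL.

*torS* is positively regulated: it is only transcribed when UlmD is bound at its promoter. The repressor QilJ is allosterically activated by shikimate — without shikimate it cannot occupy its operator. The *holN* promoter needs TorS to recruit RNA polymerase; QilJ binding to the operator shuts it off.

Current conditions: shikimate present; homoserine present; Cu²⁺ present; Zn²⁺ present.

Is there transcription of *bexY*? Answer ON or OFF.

OFF

Homoserine is present, so UlmD is inactive.
Required activator UlmD is absent, so *torS* is not transcribed.
So TorS is not produced.
Shikimate is present, so QilJ is active.
With repressor QilJ bound, *holN* is not transcribed.
So HolN is not produced.
Cu²⁺ is present, so YilX is active.
Activator YilX is present, so *temH* is transcribed.
So TemH is produced and active.
Zn²⁺ is present, so ZorL is inactive.
With repressor TemH bound, *irpQ* is not transcribed.
So IrpQ is not produced.
Required activator IrpQ is absent, so *bexY* is not transcribed.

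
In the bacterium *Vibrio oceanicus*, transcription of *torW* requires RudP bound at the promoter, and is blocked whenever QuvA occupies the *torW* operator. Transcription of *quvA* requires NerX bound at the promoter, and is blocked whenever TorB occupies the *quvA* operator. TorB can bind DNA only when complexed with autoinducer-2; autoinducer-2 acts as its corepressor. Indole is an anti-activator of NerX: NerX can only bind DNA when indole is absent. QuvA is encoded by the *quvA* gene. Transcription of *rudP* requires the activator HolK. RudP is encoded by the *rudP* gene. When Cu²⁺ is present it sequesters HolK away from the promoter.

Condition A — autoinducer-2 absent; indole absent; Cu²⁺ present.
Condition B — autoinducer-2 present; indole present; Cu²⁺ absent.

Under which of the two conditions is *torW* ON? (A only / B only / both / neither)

B only

Condition A:
Autoinducer-2 is absent, so TorB is inactive.
Indole is absent, so NerX is active.
No repressor is bound and NerX is active, so *quvA* is transcribed.
So QuvA is produced and active.
Cu²⁺ is present, so HolK is inactive.
Required activator HolK is absent, so *rudP* is not transcribed.
So RudP is not produced.
With repressor QuvA bound, *torW* is not transcribed.
→ *torW* is OFF in A.
Condition B:
Autoinducer-2 is present, so TorB is active.
Indole is present, so NerX is inactive.
With repressor TorB bound, *quvA* is not transcribed.
So QuvA is not produced.
Cu²⁺ is absent, so HolK is active.
No repressor is bound and HolK is active, so *rudP* is transcribed.
So RudP is produced and active.
No repressor is bound and RudP is active, so *torW* is transcribed.
→ *torW* is ON in B.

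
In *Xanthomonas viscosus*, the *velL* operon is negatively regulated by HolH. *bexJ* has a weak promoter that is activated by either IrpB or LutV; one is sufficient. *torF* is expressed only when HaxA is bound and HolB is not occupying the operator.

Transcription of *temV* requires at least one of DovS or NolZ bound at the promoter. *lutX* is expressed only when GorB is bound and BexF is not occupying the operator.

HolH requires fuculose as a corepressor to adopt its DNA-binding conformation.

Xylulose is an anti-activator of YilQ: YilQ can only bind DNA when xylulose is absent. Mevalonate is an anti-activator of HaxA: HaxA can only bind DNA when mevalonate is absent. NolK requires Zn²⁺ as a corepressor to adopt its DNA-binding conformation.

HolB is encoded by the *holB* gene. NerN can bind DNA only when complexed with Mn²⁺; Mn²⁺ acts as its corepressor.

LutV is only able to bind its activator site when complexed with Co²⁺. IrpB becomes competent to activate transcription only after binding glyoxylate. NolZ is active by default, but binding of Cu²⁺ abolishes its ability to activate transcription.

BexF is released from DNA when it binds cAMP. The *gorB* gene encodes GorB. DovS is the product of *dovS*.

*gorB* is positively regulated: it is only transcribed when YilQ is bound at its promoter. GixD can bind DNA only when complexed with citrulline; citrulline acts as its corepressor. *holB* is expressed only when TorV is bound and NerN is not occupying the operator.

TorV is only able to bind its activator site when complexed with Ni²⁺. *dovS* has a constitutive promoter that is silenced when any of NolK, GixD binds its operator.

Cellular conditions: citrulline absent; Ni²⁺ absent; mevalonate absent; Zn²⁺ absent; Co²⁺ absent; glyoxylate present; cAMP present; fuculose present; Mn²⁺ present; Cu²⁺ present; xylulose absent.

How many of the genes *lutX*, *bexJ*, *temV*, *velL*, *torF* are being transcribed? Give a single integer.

4

Xylulose is absent, so YilQ is active.
No repressor is bound and YilQ is active, so *gorB* is transcribed.
So GorB is produced and active.
cAMP is present, so BexF is inactive.
No repressor is bound and GorB is active, so *lutX* is transcribed.
→ *lutX* is ON.
Glyoxylate is present, so IrpB is active.
Co²⁺ is absent, so LutV is inactive.
Activator IrpB is present, so *bexJ* is transcribed.
→ *bexJ* is ON.
Zn²⁺ is absent, so NolK is inactive.
Citrulline is absent, so GixD is inactive.
With no repressor bound, *dovS* is transcribed.
So DovS is produced and active.
Cu²⁺ is present, so NolZ is inactive.
Activator DovS is present, so *temV* is transcribed.
→ *temV* is ON.
Fuculose is present, so HolH is active.
With repressor HolH bound, *velL* is not transcribed.
→ *velL* is OFF.
Ni²⁺ is absent, so TorV is inactive.
Mn²⁺ is present, so NerN is active.
With repressor NerN bound, *holB* is not transcribed.
So HolB is not produced.
Mevalonate is absent, so HaxA is active.
No repressor is bound and HaxA is active, so *torF* is transcribed.
→ *torF* is ON.
4 of the 5 genes are transcribed.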